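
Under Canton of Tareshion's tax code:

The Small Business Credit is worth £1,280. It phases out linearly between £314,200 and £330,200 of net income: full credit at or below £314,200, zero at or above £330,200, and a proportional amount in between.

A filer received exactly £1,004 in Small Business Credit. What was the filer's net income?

£317,650

£1,004 is 1,004/1,280 of the full £1,280, so 276/1,280 of the £16,000 range has been used: income = £314,200 + £16,000 × 276/1,280 = £317,650.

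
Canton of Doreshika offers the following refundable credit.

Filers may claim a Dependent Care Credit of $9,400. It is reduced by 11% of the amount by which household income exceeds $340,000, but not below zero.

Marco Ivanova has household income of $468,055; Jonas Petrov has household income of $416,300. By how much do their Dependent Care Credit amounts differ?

$1,007

Marco ($468,055): Dependent Care Credit: 11% of the $128,055 excess over $340,000 is $14,086.05 ≥ base, so the credit is $0.
Jonas ($416,300): Dependent Care Credit: 11% of the $76,300 excess over $340,000 is $8,393; credit = $9,400 − $8,393 = $1,007.
Difference: |$0 − $1,007| = $1,007.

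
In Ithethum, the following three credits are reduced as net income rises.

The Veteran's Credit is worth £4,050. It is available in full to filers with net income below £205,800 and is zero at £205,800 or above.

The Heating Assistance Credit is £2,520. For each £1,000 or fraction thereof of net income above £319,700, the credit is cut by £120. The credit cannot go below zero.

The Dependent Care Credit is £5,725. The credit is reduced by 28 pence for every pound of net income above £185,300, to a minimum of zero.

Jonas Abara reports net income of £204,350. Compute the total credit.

£6,961

Veteran's Credit: £204,350 is below the £205,800 cutoff, so the full £4,050 applies.
Heating Assistance Credit: £204,350 is at or below the £319,700 threshold, so the full £2,520 applies.
Dependent Care Credit: 28% of the £19,050 excess over £185,300 is £5,334; credit = £5,725 − £5,334 = £391.
Total: £4,050 + £2,520 + £391 = £6,961.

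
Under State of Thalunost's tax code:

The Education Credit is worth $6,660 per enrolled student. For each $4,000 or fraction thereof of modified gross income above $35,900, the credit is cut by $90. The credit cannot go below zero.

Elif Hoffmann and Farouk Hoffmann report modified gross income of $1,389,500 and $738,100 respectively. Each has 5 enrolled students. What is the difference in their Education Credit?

$14,670

Elif ($1,389,500): Education Credit: base = 5 × $6,660 = $33,300. income exceeds $35,900 by $1,353,600, which is 339 full-or-partial $4,000 increments; reduction = 339 × $90 = $30,510, leaving $2,790.
Farouk ($738,100): Education Credit: base = 5 × $6,660 = $33,300. income exceeds $35,900 by $702,200, which is 176 full-or-partial $4,000 increments; reduction = 176 × $90 = $15,840, leaving $17,460.
Difference: |$2,790 − $17,460| = $14,670.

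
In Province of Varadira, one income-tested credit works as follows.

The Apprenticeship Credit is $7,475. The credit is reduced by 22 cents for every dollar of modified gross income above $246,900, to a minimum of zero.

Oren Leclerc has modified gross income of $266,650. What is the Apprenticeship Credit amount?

Apprenticeship Credit: 22% of the $19,750 excess over $246,900 is $4,345; credit = $7,475 − $4,345 = $3,130.

$3,130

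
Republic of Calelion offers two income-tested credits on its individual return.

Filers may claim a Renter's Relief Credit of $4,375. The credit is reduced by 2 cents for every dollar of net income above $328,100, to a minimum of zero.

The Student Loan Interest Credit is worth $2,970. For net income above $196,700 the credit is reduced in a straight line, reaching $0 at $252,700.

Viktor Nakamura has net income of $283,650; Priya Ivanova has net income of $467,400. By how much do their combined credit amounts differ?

Viktor ($283,650): Renter's Relief Credit: $283,650 is at or below the $328,100 threshold, so the full $4,375 applies. Student Loan Interest Credit: $283,650 is at or above $252,700, so the credit is $0. total $4,375 + $0 = $4,375
Priya ($467,400): Renter's Relief Credit: 2% of the $139,300 excess over $328,100 is $2,786; credit = $4,375 − $2,786 = $1,589. Student Loan Interest Credit: $467,400 is at or above $252,700, so the credit is $0. total $1,589 + $0 = $1,589
Difference: |$4,375 − $1,589| = $2,786.

$2,786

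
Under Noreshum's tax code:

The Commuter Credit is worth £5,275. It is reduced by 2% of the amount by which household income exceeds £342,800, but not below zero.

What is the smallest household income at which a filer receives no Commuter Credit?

£606,550

The credit falls by 2% of each pound above £342,800, so it reaches zero when the excess is £5,275 / 2% = £263,750: income = £342,800 + £263,750 = £606,550.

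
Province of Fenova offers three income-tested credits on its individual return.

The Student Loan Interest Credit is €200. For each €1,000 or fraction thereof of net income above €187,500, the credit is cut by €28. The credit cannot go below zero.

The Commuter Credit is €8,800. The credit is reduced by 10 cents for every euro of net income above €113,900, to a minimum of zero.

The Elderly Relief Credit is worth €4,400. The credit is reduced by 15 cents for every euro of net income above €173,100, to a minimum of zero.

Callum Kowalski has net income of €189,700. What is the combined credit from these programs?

€3,246

Student Loan Interest Credit: income exceeds €187,500 by €2,200, which is 3 full-or-partial €1,000 increments; reduction = 3 × €28 = €84, leaving €116.
Commuter Credit: 10% of the €75,800 excess over €113,900 is €7,580; credit = €8,800 − €7,580 = €1,220.
Elderly Relief Credit: 15% of the €16,600 excess over €173,100 is €2,490; credit = €4,400 − €2,490 = €1,910.
Total: €116 + €1,220 + €1,910 = €3,246.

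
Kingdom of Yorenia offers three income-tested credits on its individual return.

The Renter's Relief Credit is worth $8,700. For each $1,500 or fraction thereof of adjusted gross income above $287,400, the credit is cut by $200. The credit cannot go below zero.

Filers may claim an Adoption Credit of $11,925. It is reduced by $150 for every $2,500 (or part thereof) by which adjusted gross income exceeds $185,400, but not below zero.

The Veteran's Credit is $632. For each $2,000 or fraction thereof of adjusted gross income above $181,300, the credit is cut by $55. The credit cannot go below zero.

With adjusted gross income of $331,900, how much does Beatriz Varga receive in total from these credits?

$5,775

Renter's Relief Credit: income exceeds $287,400 by $44,500, which is 30 full-or-partial $1,500 increments; reduction = 30 × $200 = $6,000, leaving $2,700.
Adoption Credit: income exceeds $185,400 by $146,500, which is 59 full-or-partial $2,500 increments; reduction = 59 × $150 = $8,850, leaving $3,075.
Veteran's Credit: income exceeds $181,300 by $150,600 → 76 increments × $55 = $4,180 ≥ base, so the credit is $0.
Total: $2,700 + $3,075 + $0 = $5,775.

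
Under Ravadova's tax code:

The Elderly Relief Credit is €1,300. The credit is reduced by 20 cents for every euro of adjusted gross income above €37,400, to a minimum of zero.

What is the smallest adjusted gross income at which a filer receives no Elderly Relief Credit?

€43,900

The credit falls by 20% of each euro above €37,400, so it reaches zero when the excess is €1,300 / 20% = €6,500: income = €37,400 + €6,500 = €43,900.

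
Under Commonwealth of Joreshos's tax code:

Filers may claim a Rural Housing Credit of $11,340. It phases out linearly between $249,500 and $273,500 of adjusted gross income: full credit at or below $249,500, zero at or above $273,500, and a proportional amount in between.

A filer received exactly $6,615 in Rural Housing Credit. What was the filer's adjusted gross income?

$259,500

$6,615 is 6,615/11,340 of the full $11,340, so 4,725/11,340 of the $24,000 range has been used: income = $249,500 + $24,000 × 4,725/11,340 = $259,500.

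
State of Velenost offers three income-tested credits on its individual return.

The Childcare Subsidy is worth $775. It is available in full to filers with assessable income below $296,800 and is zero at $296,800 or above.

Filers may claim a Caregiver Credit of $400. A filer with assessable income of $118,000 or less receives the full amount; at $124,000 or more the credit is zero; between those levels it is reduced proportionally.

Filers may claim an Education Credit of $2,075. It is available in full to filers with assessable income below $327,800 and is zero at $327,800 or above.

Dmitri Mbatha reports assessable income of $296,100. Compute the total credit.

$2,850

Childcare Subsidy: $296,100 is below the $296,800 cutoff, so the full $775 applies.
Caregiver Credit: $296,100 is at or above $124,000, so the credit is $0.
Education Credit: $296,100 is below the $327,800 cutoff, so the full $2,075 applies.
Total: $775 + $0 + $2,075 = $2,850.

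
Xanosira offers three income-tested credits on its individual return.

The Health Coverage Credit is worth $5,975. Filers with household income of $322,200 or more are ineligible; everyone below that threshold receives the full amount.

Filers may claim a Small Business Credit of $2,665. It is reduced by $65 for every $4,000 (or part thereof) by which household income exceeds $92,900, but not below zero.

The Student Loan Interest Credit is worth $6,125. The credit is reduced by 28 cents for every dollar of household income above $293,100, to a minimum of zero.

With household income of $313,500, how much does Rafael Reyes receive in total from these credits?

Health Coverage Credit: $313,500 is below the $322,200 cutoff, so the full $5,975 applies.
Small Business Credit: income exceeds $92,900 by $220,600 → 56 increments × $65 = $3,640 ≥ base, so the credit is $0.
Student Loan Interest Credit: 28% of the $20,400 excess over $293,100 is $5,712; credit = $6,125 − $5,712 = $413.
Total: $5,975 + $0 + $413 = $6,388.

$6,388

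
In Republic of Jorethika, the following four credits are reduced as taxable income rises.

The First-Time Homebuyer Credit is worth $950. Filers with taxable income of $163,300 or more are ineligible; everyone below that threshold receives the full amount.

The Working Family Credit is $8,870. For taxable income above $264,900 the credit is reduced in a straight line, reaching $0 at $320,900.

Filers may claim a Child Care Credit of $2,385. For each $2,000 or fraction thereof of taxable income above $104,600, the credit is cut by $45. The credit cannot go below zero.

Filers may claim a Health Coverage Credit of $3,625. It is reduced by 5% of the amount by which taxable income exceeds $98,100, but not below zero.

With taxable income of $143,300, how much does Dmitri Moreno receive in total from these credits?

First-Time Homebuyer Credit: $143,300 is below the $163,300 cutoff, so the full $950 applies.
Working Family Credit: $143,300 is at or below the $264,900 threshold, so the full $8,870 applies.
Child Care Credit: income exceeds $104,600 by $38,700, which is 20 full-or-partial $2,000 increments; reduction = 20 × $45 = $900, leaving $1,485.
Health Coverage Credit: 5% of the $45,200 excess over $98,100 is $2,260; credit = $3,625 − $2,260 = $1,365.
Total: $950 + $8,870 + $1,485 + $1,365 = $12,670.

$12,670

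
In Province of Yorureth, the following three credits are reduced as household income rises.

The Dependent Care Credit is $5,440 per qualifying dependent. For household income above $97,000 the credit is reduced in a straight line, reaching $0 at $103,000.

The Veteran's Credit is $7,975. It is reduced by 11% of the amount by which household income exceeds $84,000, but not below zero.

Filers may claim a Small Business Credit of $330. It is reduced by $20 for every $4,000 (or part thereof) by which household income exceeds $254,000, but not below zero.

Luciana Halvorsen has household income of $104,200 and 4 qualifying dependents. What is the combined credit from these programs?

$6,083

Dependent Care Credit: base = 4 × $5,440 = $21,760. $104,200 is at or above $103,000, so the credit is $0.
Veteran's Credit: 11% of the $20,200 excess over $84,000 is $2,222; credit = $7,975 − $2,222 = $5,753.
Small Business Credit: $104,200 is at or below the $254,000 threshold, so the full $330 applies.
Total: $0 + $5,753 + $330 = $6,083.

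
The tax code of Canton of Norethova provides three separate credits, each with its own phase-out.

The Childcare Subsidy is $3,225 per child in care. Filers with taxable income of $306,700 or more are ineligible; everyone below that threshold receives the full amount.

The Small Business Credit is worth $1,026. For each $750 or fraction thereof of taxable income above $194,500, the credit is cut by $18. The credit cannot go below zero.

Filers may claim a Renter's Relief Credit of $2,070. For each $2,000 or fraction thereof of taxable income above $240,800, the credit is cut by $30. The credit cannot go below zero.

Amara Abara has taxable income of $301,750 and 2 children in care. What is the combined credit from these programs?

$7,590

Childcare Subsidy: base = 2 × $3,225 = $6,450. $301,750 is below the $306,700 cutoff, so the full $6,450 applies.
Small Business Credit: income exceeds $194,500 by $107,250 → 143 increments × $18 = $2,574 ≥ base, so the credit is $0.
Renter's Relief Credit: income exceeds $240,800 by $60,950, which is 31 full-or-partial $2,000 increments; reduction = 31 × $30 = $930, leaving $1,140.
Total: $6,450 + $0 + $1,140 = $7,590.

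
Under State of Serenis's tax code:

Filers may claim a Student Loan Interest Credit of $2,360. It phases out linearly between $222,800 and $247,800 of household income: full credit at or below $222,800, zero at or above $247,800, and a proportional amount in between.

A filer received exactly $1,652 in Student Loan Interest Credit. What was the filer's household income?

$1,652 is 1,652/2,360 of the full $2,360, so 708/2,360 of the $25,000 range has been used: income = $222,800 + $25,000 × 708/2,360 = $230,300.

$230,300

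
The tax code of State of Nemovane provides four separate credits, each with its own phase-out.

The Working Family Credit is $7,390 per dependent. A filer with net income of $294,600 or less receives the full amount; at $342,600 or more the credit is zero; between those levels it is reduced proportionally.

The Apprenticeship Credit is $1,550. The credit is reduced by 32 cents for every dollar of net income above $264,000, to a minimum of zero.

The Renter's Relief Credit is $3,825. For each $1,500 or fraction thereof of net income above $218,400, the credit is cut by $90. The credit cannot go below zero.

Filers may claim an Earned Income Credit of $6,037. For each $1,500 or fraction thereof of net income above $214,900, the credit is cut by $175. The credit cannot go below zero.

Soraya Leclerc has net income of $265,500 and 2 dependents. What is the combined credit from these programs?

Working Family Credit: base = 2 × $7,390 = $14,780. $265,500 is at or below the $294,600 threshold, so the full $14,780 applies.
Apprenticeship Credit: 32% of the $1,500 excess over $264,000 is $480; credit = $1,550 − $480 = $1,070.
Renter's Relief Credit: income exceeds $218,400 by $47,100, which is 32 full-or-partial $1,500 increments; reduction = 32 × $90 = $2,880, leaving $945.
Earned Income Credit: income exceeds $214,900 by $50,600, which is 34 full-or-partial $1,500 increments; reduction = 34 × $175 = $5,950, leaving $87.
Total: $14,780 + $1,070 + $945 + $87 = $16,882.

$16,882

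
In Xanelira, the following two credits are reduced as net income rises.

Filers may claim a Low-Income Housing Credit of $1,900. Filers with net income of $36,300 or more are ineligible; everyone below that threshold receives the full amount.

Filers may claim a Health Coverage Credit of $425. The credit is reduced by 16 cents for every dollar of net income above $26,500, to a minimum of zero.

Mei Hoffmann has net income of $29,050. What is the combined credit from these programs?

Low-Income Housing Credit: $29,050 is below the $36,300 cutoff, so the full $1,900 applies.
Health Coverage Credit: 16% of the $2,550 excess over $26,500 is $408; credit = $425 − $408 = $17.
Total: $1,900 + $17 = $1,917.

$1,917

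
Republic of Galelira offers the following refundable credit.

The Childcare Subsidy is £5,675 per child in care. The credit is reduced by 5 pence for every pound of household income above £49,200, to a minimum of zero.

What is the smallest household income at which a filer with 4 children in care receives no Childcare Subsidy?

Full credit = 4 × £5,675 = £22,700.
The credit falls by 5% of each pound above £49,200, so it reaches zero when the excess is £22,700 / 5% = £454,000: income = £49,200 + £454,000 = £503,200.

£503,200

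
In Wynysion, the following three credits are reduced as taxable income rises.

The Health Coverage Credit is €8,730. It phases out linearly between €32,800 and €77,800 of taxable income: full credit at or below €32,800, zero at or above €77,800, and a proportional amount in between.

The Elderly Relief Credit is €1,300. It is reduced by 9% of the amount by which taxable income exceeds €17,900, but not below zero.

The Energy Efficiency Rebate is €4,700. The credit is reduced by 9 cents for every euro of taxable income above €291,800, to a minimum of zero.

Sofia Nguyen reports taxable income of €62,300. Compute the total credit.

Health Coverage Credit: €62,300 is €29,500 into a €45,000 phase-out range, leaving 15,500/45,000 of the credit: €8,730 × 15,500/45,000 = €3,007.
Elderly Relief Credit: 9% of the €44,400 excess over €17,900 is €3,996 ≥ base, so the credit is €0.
Energy Efficiency Rebate: €62,300 is at or below the €291,800 threshold, so the full €4,700 applies.
Total: €3,007 + €0 + €4,700 = €7,707.

€7,707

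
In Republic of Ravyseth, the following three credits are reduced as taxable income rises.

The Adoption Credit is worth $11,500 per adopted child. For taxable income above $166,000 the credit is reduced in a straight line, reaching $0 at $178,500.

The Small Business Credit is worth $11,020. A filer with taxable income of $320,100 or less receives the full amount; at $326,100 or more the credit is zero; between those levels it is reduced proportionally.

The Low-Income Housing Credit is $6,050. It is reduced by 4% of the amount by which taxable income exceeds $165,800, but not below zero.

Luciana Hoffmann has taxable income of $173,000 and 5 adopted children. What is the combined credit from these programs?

$42,082

Adoption Credit: base = 5 × $11,500 = $57,500. $173,000 is $7,000 into a $12,500 phase-out range, leaving 5,500/12,500 of the credit: $57,500 × 5,500/12,500 = $25,300.
Small Business Credit: $173,000 is at or below the $320,100 threshold, so the full $11,020 applies.
Low-Income Housing Credit: 4% of the $7,200 excess over $165,800 is $288; credit = $6,050 − $288 = $5,762.
Total: $25,300 + $11,020 + $5,762 = $42,082.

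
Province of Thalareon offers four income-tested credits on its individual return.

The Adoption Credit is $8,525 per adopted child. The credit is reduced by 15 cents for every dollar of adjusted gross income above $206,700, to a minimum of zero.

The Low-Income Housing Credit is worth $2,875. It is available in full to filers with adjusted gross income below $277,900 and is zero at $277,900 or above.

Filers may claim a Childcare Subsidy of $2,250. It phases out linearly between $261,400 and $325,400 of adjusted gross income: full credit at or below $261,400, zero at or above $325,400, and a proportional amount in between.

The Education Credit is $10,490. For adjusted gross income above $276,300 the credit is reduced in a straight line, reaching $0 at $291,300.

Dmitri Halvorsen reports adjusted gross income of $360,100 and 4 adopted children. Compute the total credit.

Adoption Credit: base = 4 × $8,525 = $34,100. 15% of the $153,400 excess over $206,700 is $23,010; credit = $34,100 − $23,010 = $11,090.
Low-Income Housing Credit: $360,100 meets or exceeds the $277,900 cutoff, so the credit is $0.
Childcare Subsidy: $360,100 is at or above $325,400, so the credit is $0.
Education Credit: $360,100 is at or above $291,300, so the credit is $0.
Total: $11,090 + $0 + $0 + $0 = $11,090.

$11,090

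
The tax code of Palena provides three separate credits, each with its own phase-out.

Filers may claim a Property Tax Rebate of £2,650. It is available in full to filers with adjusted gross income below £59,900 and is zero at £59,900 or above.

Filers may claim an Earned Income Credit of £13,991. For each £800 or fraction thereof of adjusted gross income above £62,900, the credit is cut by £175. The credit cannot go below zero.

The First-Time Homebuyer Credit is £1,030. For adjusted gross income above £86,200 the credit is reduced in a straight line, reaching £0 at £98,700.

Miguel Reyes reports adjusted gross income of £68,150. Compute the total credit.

£13,796

Property Tax Rebate: £68,150 meets or exceeds the £59,900 cutoff, so the credit is £0.
Earned Income Credit: income exceeds £62,900 by £5,250, which is 7 full-or-partial £800 increments; reduction = 7 × £175 = £1,225, leaving £12,766.
First-Time Homebuyer Credit: £68,150 is at or below the £86,200 threshold, so the full £1,030 applies.
Total: £0 + £12,766 + £1,030 = £13,796.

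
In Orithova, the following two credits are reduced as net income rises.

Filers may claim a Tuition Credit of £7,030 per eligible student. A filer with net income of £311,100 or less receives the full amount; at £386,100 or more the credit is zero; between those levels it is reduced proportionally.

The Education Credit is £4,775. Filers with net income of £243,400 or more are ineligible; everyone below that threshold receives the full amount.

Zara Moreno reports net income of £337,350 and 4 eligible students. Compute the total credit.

Tuition Credit: base = 4 × £7,030 = £28,120. £337,350 is £26,250 into a £75,000 phase-out range, leaving 48,750/75,000 of the credit: £28,120 × 48,750/75,000 = £18,278.
Education Credit: £337,350 meets or exceeds the £243,400 cutoff, so the credit is £0.
Total: £18,278 + £0 = £18,278.

£18,278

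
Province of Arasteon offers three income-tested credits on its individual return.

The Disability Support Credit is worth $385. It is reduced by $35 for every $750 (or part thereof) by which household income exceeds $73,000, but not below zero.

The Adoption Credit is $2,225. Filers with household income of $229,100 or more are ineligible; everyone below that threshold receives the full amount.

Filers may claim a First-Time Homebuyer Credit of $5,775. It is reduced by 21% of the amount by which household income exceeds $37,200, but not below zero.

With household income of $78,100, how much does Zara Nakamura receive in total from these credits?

$2,365

Disability Support Credit: income exceeds $73,000 by $5,100, which is 7 full-or-partial $750 increments; reduction = 7 × $35 = $245, leaving $140.
Adoption Credit: $78,100 is below the $229,100 cutoff, so the full $2,225 applies.
First-Time Homebuyer Credit: 21% of the $40,900 excess over $37,200 is $8,589 ≥ base, so the credit is $0.
Total: $140 + $2,225 + $0 = $2,365.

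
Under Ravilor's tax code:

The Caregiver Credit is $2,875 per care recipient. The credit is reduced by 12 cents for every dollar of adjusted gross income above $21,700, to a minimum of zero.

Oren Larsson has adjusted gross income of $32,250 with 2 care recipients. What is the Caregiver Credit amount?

$4,484

Caregiver Credit: base = 2 × $2,875 = $5,750. 12% of the $10,550 excess over $21,700 is $1,266; credit = $5,750 − $1,266 = $4,484.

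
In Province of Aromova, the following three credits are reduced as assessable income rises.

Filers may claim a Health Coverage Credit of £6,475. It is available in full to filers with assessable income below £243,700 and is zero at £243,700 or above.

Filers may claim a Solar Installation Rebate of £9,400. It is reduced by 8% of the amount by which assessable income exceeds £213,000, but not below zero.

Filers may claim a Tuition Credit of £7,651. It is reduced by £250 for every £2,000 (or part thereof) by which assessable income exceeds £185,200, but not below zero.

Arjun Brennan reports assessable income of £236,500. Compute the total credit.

£15,146

Health Coverage Credit: £236,500 is below the £243,700 cutoff, so the full £6,475 applies.
Solar Installation Rebate: 8% of the £23,500 excess over £213,000 is £1,880; credit = £9,400 − £1,880 = £7,520.
Tuition Credit: income exceeds £185,200 by £51,300, which is 26 full-or-partial £2,000 increments; reduction = 26 × £250 = £6,500, leaving £1,151.
Total: £6,475 + £7,520 + £1,151 = £15,146.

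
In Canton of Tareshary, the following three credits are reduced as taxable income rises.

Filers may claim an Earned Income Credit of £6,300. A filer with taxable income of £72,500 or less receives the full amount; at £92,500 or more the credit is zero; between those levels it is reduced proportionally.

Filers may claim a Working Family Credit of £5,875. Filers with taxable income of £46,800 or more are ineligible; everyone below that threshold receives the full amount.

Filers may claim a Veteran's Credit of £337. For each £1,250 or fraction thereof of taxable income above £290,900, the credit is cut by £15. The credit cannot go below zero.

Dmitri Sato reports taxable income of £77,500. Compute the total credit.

Earned Income Credit: £77,500 is £5,000 into a £20,000 phase-out range, leaving 15,000/20,000 of the credit: £6,300 × 15,000/20,000 = £4,725.
Working Family Credit: £77,500 meets or exceeds the £46,800 cutoff, so the credit is £0.
Veteran's Credit: £77,500 is at or below the £290,900 threshold, so the full £337 applies.
Total: £4,725 + £0 + £337 = £5,062.

£5,062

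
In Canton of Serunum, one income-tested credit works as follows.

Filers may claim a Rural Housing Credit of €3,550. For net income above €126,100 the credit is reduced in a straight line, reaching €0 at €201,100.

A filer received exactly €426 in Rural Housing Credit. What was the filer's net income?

€426 is 426/3,550 of the full €3,550, so 3,124/3,550 of the €75,000 range has been used: income = €126,100 + €75,000 × 3,124/3,550 = €192,100.

€192,100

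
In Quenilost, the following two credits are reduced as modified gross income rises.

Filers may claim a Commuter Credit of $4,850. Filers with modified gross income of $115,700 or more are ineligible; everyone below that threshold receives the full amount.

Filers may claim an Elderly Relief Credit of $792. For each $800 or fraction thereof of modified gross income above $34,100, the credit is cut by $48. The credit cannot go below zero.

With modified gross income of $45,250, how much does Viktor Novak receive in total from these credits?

Commuter Credit: $45,250 is below the $115,700 cutoff, so the full $4,850 applies.
Elderly Relief Credit: income exceeds $34,100 by $11,150, which is 14 full-or-partial $800 increments; reduction = 14 × $48 = $672, leaving $120.
Total: $4,850 + $120 = $4,970.

$4,970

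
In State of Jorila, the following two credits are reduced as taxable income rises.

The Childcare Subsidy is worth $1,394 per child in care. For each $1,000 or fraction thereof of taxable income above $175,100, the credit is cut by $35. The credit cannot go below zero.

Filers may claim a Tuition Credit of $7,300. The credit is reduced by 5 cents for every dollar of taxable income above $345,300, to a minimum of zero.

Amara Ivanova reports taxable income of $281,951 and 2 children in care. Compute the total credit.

$7,300

Childcare Subsidy: base = 2 × $1,394 = $2,788. income exceeds $175,100 by $106,851 → 107 increments × $35 = $3,745 ≥ base, so the credit is $0.
Tuition Credit: $281,951 is at or below the $345,300 threshold, so the full $7,300 applies.
Total: $0 + $7,300 = $7,300.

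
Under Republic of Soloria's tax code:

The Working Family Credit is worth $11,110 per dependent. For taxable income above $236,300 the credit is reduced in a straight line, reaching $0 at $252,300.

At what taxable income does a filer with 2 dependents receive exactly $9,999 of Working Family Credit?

$245,100

Full credit = 2 × $11,110 = $22,220.
$9,999 is 9,999/22,220 of the full $22,220, so 12,221/22,220 of the $16,000 range has been used: income = $236,300 + $16,000 × 12,221/22,220 = $245,100.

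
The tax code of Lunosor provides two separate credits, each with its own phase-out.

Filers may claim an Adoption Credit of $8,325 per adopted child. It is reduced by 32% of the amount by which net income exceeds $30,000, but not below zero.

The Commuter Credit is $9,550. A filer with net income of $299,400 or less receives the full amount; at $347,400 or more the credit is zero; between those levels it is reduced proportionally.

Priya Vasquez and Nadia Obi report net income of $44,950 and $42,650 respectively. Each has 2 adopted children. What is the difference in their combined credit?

$736

Priya ($44,950): Adoption Credit: base = 2 × $8,325 = $16,650. 32% of the $14,950 excess over $30,000 is $4,784; credit = $16,650 − $4,784 = $11,866. Commuter Credit: $44,950 is at or below the $299,400 threshold, so the full $9,550 applies. total $11,866 + $9,550 = $21,416
Nadia ($42,650): Adoption Credit: base = 2 × $8,325 = $16,650. 32% of the $12,650 excess over $30,000 is $4,048; credit = $16,650 − $4,048 = $12,602. Commuter Credit: $42,650 is at or below the $299,400 threshold, so the full $9,550 applies. total $12,602 + $9,550 = $22,152
Difference: |$21,416 − $22,152| = $736.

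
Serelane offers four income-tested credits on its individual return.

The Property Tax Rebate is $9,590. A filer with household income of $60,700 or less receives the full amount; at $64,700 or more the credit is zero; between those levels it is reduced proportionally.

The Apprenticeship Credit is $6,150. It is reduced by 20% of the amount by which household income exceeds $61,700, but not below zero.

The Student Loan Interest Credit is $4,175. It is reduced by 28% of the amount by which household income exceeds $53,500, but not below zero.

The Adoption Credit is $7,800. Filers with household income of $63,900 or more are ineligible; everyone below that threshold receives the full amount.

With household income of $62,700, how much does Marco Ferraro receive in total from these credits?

Property Tax Rebate: $62,700 is $2,000 into a $4,000 phase-out range, leaving 2,000/4,000 of the credit: $9,590 × 2,000/4,000 = $4,795.
Apprenticeship Credit: 20% of the $1,000 excess over $61,700 is $200; credit = $6,150 − $200 = $5,950.
Student Loan Interest Credit: 28% of the $9,200 excess over $53,500 is $2,576; credit = $4,175 − $2,576 = $1,599.
Adoption Credit: $62,700 is below the $63,900 cutoff, so the full $7,800 applies.
Total: $4,795 + $5,950 + $1,599 + $7,800 = $20,144.

$20,144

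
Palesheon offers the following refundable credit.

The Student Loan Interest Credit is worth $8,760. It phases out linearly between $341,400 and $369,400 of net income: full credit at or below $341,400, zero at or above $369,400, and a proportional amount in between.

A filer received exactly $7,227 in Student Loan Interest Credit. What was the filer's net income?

$346,300

$7,227 is 7,227/8,760 of the full $8,760, so 1,533/8,760 of the $28,000 range has been used: income = $341,400 + $28,000 × 1,533/8,760 = $346,300.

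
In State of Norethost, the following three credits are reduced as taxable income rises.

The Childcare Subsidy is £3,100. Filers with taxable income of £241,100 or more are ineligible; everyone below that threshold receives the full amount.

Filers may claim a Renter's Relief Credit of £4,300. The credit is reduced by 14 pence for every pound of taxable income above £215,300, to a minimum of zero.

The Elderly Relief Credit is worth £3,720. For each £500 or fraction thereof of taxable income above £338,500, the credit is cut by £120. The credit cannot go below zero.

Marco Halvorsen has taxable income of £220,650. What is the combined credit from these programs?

£10,371

Childcare Subsidy: £220,650 is below the £241,100 cutoff, so the full £3,100 applies.
Renter's Relief Credit: 14% of the £5,350 excess over £215,300 is £749; credit = £4,300 − £749 = £3,551.
Elderly Relief Credit: £220,650 is at or below the £338,500 threshold, so the full £3,720 applies.
Total: £3,100 + £3,551 + £3,720 = £10,371.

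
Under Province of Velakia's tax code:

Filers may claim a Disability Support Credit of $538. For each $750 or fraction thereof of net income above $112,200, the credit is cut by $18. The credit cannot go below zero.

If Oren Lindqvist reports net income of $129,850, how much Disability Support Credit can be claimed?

Disability Support Credit: income exceeds $112,200 by $17,650, which is 24 full-or-partial $750 increments; reduction = 24 × $18 = $432, leaving $106.

$106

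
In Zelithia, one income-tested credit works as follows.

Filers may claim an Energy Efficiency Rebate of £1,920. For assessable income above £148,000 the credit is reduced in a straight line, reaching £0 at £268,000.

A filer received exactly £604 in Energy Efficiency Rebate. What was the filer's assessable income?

£604 is 604/1,920 of the full £1,920, so 1,316/1,920 of the £120,000 range has been used: income = £148,000 + £120,000 × 1,316/1,920 = £230,250.

£230,250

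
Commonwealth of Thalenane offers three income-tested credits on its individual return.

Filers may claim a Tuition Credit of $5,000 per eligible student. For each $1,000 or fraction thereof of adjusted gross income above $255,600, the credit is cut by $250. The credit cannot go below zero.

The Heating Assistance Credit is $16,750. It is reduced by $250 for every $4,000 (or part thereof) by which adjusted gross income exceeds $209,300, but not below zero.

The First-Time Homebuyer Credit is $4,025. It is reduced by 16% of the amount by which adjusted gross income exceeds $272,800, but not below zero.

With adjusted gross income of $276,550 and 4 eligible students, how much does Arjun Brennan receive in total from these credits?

$30,675

Tuition Credit: base = 4 × $5,000 = $20,000. income exceeds $255,600 by $20,950, which is 21 full-or-partial $1,000 increments; reduction = 21 × $250 = $5,250, leaving $14,750.
Heating Assistance Credit: income exceeds $209,300 by $67,250, which is 17 full-or-partial $4,000 increments; reduction = 17 × $250 = $4,250, leaving $12,500.
First-Time Homebuyer Credit: 16% of the $3,750 excess over $272,800 is $600; credit = $4,025 − $600 = $3,425.
Total: $14,750 + $12,500 + $3,425 = $30,675.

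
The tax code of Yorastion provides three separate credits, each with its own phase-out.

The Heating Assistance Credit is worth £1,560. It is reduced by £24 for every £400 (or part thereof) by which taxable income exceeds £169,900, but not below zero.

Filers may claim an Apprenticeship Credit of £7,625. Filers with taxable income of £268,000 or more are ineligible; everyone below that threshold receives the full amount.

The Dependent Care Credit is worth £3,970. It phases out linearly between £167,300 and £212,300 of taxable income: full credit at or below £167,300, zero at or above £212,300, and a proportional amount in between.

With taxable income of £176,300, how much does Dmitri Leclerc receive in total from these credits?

Heating Assistance Credit: income exceeds £169,900 by £6,400, which is 16 full-or-partial £400 increments; reduction = 16 × £24 = £384, leaving £1,176.
Apprenticeship Credit: £176,300 is below the £268,000 cutoff, so the full £7,625 applies.
Dependent Care Credit: £176,300 is £9,000 into a £45,000 phase-out range, leaving 36,000/45,000 of the credit: £3,970 × 36,000/45,000 = £3,176.
Total: £1,176 + £7,625 + £3,176 = £11,977.

£11,977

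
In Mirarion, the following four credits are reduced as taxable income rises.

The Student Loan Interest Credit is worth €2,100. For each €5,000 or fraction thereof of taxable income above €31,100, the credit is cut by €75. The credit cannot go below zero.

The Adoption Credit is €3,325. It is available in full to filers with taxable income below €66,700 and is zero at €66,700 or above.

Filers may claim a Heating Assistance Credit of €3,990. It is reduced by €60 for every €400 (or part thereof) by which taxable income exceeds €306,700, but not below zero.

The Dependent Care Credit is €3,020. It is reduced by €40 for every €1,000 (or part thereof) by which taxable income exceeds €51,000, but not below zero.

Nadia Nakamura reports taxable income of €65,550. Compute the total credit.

Student Loan Interest Credit: income exceeds €31,100 by €34,450, which is 7 full-or-partial €5,000 increments; reduction = 7 × €75 = €525, leaving €1,575.
Adoption Credit: €65,550 is below the €66,700 cutoff, so the full €3,325 applies.
Heating Assistance Credit: €65,550 is at or below the €306,700 threshold, so the full €3,990 applies.
Dependent Care Credit: income exceeds €51,000 by €14,550, which is 15 full-or-partial €1,000 increments; reduction = 15 × €40 = €600, leaving €2,420.
Total: €1,575 + €3,325 + €3,990 + €2,420 = €11,310.

€11,310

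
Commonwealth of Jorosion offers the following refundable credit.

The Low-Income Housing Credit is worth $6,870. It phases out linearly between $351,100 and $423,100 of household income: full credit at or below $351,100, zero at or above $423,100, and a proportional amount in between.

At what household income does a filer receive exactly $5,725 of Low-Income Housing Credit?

$5,725 is 5,725/6,870 of the full $6,870, so 1,145/6,870 of the $72,000 range has been used: income = $351,100 + $72,000 × 1,145/6,870 = $363,100.

$363,100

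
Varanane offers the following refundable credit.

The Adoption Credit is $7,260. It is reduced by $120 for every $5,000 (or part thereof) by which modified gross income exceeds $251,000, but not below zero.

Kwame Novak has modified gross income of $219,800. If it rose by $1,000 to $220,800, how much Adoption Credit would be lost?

$0

At $219,800 — $219,800 is at or below the $251,000 threshold, so the full $7,260 applies.
At $220,800 — $220,800 is at or below the $251,000 threshold, so the full $7,260 applies.
Lost: $7,260 − $7,260 = $0.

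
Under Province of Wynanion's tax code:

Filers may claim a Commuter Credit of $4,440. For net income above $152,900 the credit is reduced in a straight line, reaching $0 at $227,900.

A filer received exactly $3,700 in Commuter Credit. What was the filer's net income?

$3,700 is 3,700/4,440 of the full $4,440, so 740/4,440 of the $75,000 range has been used: income = $152,900 + $75,000 × 740/4,440 = $165,400.

$165,400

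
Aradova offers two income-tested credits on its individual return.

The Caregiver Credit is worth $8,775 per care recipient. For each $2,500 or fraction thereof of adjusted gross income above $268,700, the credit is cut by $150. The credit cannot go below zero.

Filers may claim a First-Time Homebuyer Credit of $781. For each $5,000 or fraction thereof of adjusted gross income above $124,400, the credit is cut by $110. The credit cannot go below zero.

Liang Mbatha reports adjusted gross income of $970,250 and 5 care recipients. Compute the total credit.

Caregiver Credit: base = 5 × $8,775 = $43,875. income exceeds $268,700 by $701,550, which is 281 full-or-partial $2,500 increments; reduction = 281 × $150 = $42,150, leaving $1,725.
First-Time Homebuyer Credit: income exceeds $124,400 by $845,850 → 170 increments × $110 = $18,700 ≥ base, so the credit is $0.
Total: $1,725 + $0 = $1,725.

$1,725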